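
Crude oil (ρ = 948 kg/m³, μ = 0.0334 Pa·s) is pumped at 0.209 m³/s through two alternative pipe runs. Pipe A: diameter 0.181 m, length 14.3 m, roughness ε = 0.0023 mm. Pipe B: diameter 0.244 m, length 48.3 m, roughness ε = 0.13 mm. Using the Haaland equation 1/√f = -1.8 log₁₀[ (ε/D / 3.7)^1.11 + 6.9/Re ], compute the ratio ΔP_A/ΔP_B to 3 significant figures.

ΔP_A/ΔP_B ≈ 1.17

Pipe A: V = Q/A = 0.209/0.02573 = 8.123 m/s; Re = 4.173e+04; ε/D = 1.27e-05; Haaland → f = 0.02161; ΔP_A = f(L/D)(ρV²/2) = 5.339e+04 Pa.
Pipe B: V = Q/A = 0.209/0.04676 = 4.47 m/s; Re = 3.095e+04; ε/D = 0.000533; Haaland → f = 0.02439; ΔP_B = f(L/D)(ρV²/2) = 4.573e+04 Pa.
ΔP_A/ΔP_B = 5.339e+04/4.573e+04 = 1.17.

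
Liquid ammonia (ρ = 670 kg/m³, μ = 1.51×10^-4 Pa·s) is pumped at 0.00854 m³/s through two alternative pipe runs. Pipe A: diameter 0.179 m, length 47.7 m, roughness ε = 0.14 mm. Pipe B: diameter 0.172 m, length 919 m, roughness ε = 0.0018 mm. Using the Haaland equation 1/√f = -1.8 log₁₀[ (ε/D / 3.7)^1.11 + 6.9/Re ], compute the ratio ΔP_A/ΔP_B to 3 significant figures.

ΔP_A/ΔP_B ≈ 0.0572

Pipe A: V = Q/A = 0.00854/0.02516 = 0.3394 m/s; Re = 2.695e+05; ε/D = 0.000782; Haaland → f = 0.01965; ΔP_A = f(L/D)(ρV²/2) = 202.1 Pa.
Pipe B: V = Q/A = 0.00854/0.02324 = 0.3675 m/s; Re = 2.805e+05; ε/D = 1.05e-05; Haaland → f = 0.01461; ΔP_B = f(L/D)(ρV²/2) = 3531 Pa.
ΔP_A/ΔP_B = 202.1/3531 = 0.0572.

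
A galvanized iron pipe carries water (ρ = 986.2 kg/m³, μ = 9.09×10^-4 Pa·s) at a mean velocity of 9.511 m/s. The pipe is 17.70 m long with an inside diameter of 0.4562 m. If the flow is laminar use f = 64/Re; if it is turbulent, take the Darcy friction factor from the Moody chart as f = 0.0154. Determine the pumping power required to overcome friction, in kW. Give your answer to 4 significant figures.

P ≈ 41.43 kW

Reynolds number Re = ρVD/μ = 986.2 · 9.511 · 0.4562 / 0.000909 = 4.707e+06.
Re > 4000 → turbulent; use the Moody-chart value f = 0.0154.
Darcy-Weisbach: ΔP = f(L/D)(ρV²/2) = 0.0154·(17.7/0.4562)·(986.2·9.511²/2) = 0.0154·38.8·4.461e+04 = 2.665e+04 Pa.
Q = V·A = 9.511·0.1635 = 1.555 m³/s.
Pumping power P = QΔP = 1.555·2.665e+04 = 41434 W = 41.43 kW.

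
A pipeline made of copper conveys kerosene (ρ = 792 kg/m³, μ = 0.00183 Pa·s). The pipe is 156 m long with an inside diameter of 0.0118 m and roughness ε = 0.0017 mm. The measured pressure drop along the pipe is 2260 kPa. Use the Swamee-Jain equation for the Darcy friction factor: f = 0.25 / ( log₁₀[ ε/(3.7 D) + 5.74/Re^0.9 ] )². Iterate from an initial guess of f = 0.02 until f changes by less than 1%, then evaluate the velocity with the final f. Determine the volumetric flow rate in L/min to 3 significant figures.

Q ≈ 26.8 L/min

Rearranging Darcy-Weisbach: V = √(2·ΔP·D/(f·L·ρ)). With ε/D = 1.7e-06/0.0118 = 0.000144, iterate starting from f = 0.02:
  f = 0.02 → V = √(2·2.26e+06·0.0118/(0.02·156·792)) = 4.646 m/s; Re = ρVD/μ = 2.373e+04; f → 0.02513
  f = 0.02513 → V = 4.145 m/s; Re = 2.117e+04; f → 0.02582
  f = 0.02582 → V = 4.089 m/s; Re = 2.088e+04; f → 0.0259
Converged (Δf/f < 1%). With the final f = 0.0259: V = √(2·2.26e+06·0.0118/(0.0259·156·792)) = 4.082 m/s.
Q = V·A = 4.082·(π/4·0.0118²) = 0.0004464 m³/s = 26.8 L/min.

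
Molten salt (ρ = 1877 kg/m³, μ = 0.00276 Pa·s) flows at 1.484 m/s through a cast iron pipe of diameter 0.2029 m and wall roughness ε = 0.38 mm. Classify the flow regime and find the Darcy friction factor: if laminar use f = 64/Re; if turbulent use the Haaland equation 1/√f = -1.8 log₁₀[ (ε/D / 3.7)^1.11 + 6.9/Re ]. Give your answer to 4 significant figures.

f ≈ 0.02386

Re = ρVD/μ = 1877·1.484·0.2029/0.00276 = 2.048e+05.
Re > 4000 → turbulent. ε/D = 0.00038/0.2029 = 0.00187; Haaland: 1/√f = -1.8 log₁₀[0.00022 + 3.37e-05] = 6.473, so f = 0.02386.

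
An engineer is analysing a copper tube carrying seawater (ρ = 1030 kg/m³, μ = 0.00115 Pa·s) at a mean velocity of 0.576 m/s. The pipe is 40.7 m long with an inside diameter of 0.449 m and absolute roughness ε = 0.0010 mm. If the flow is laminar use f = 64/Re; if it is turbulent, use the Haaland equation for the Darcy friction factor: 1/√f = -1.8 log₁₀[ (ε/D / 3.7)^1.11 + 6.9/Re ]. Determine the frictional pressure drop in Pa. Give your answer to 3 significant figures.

ΔP ≈ 234 Pa

Reynolds number Re = ρVD/μ = 1030 · 0.576 · 0.449 / 0.00115 = 2.316e+05.
Re > 4000 → turbulent. Relative roughness ε/D = 1e-06/0.449 = 2.23e-06. Haaland: 1/√f = -1.8 log₁₀[(2.23e-06/3.7)^1.11 + 6.9/2.316e+05] = -1.8 log₁₀[1.25e-07 + 2.98e-05] = 8.143, so f = 0.01508.
Darcy-Weisbach: ΔP = f(L/D)(ρV²/2) = 0.01508·(40.7/0.449)·(1030·0.576²/2) = 0.01508·90.65·170.9 = 233.6 Pa.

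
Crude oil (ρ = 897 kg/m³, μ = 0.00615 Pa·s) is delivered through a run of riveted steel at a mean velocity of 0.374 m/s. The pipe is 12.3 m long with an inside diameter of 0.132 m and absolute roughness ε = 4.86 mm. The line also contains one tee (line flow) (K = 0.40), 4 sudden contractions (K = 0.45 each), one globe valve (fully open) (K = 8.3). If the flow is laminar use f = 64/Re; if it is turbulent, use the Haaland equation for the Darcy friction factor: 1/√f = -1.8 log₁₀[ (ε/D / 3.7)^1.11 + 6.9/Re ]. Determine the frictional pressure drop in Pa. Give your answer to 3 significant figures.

Reynolds number Re = ρVD/μ = 897 · 0.374 · 0.132 / 0.00615 = 7201.
Re > 4000 → turbulent. Relative roughness ε/D = 0.00486/0.132 = 0.0368. Haaland: 1/√f = -1.8 log₁₀[(0.0368/3.7)^1.11 + 6.9/7201] = -1.8 log₁₀[0.00599 + 0.000958] = 3.884, so f = 0.06628.
Total minor-loss coefficient ΣK = 1·0.4 + 4·0.45 + 1·8.3 = 10.5.
ΔP = [f·L/D + ΣK]·(ρV²/2) = [0.06628·12.3/0.132 + 10.5]·(897·0.374²/2) = [6.176 + 10.5]·62.73 = 1046 Pa.

ΔP ≈ 1050 Pa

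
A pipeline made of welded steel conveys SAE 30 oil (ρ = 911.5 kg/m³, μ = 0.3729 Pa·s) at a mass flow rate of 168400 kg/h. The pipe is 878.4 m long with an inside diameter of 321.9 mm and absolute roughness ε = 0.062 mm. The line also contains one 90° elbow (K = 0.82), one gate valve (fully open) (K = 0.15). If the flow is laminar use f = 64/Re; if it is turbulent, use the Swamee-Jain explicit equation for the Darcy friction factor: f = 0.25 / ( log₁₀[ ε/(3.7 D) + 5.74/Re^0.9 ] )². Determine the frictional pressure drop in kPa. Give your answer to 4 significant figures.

ṁ = 168400 kg/h = 168400/3600 = 46.78 kg/s.
A = πD²/4 = π(0.3219)²/4 = 0.08138 m²; mean velocity V = ṁ/(ρA) = 46.78/(911.5 · 0.08138) = 0.6306 m/s.
Reynolds number Re = ρVD/μ = 911.5 · 0.6306 · 0.3219 / 0.373 = 496.2.
Re < 2300 → laminar flow, so f = 64/Re = 64/496.2 = 0.129 (the turbulent correlation is not needed).
Total minor-loss coefficient ΣK = 1·0.82 + 1·0.15 = 0.97.
ΔP = [f·L/D + ΣK]·(ρV²/2) = [0.129·878.4/0.3219 + 0.97]·(911.5·0.6306²/2) = [352 + 0.97]·181.2 = 6.396e+04 Pa.
ΔP = 6.396e+04 Pa = 63.96 kPa.

ΔP ≈ 63.96 kPa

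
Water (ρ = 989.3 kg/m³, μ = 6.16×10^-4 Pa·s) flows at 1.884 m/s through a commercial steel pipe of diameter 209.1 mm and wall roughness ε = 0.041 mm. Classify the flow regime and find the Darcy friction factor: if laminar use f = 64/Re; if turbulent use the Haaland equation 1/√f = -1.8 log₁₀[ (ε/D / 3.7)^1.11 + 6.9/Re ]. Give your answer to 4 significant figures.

Re = ρVD/μ = 989.3·1.884·0.2091/0.000616 = 6.327e+05.
Re > 4000 → turbulent. ε/D = 4.1e-05/0.2091 = 0.000196; Haaland: 1/√f = -1.8 log₁₀[1.79e-05 + 1.09e-05] = 8.172, so f = 0.01498.

f ≈ 0.01498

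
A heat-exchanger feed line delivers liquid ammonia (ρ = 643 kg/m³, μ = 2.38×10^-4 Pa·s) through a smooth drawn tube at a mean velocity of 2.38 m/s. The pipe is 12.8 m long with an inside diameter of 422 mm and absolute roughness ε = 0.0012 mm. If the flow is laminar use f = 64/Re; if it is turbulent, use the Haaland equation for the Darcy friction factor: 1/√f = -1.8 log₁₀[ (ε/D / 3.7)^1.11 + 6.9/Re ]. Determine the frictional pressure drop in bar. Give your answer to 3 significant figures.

ΔP ≈ 0.00550 bar

Reynolds number Re = ρVD/μ = 643 · 2.38 · 0.422 / 0.000238 = 2.713e+06.
Re > 4000 → turbulent. Relative roughness ε/D = 1.2e-06/0.422 = 2.84e-06. Haaland: 1/√f = -1.8 log₁₀[(2.84e-06/3.7)^1.11 + 6.9/2.713e+06] = -1.8 log₁₀[1.63e-07 + 2.54e-06] = 10.02, so f = 0.009957.
Darcy-Weisbach: ΔP = f(L/D)(ρV²/2) = 0.009957·(12.8/0.422)·(643·2.38²/2) = 0.009957·30.33·1821 = 550 Pa.
ΔP = 550 Pa = 0.00550 bar.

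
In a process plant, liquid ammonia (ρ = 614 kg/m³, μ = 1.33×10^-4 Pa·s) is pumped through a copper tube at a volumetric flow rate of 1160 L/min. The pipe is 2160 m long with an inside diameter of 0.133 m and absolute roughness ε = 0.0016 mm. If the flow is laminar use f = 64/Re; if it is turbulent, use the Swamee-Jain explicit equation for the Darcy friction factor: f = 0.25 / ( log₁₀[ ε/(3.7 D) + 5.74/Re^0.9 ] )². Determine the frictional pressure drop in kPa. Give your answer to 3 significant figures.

Q = 1160 L/min = 1160/60000 = 0.01933 m³/s.
Cross-sectional area A = πD²/4 = π(0.133)²/4 = 0.01389 m²; mean velocity V = Q/A = 0.01933/0.01389 = 1.392 m/s.
Reynolds number Re = ρVD/μ = 614 · 1.392 · 0.133 / 0.000133 = 8.544e+05.
Re > 4000 → turbulent. Relative roughness ε/D = 1.6e-06/0.133 = 1.2e-05. Swamee-Jain: f = 0.25/(log₁₀[1.2e-05/3.7 + 5.74/8.544e+05^0.9])² = 0.25/(log₁₀[3.25e-06 + 2.63e-05])² = 0.25/(-4.529)² = 0.01219.
Darcy-Weisbach: ΔP = f(L/D)(ρV²/2) = 0.01219·(2160/0.133)·(614·1.392²/2) = 0.01219·1.624e+04·594.5 = 1.177e+05 Pa.
ΔP = 1.177e+05 Pa = 118 kPa.

ΔP ≈ 118 kPa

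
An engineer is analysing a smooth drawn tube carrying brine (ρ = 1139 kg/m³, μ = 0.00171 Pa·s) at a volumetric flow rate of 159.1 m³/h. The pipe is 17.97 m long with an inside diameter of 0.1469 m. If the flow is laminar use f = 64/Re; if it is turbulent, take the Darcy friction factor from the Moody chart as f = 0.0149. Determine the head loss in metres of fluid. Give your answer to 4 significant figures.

Q = 159.1 m³/h = 159.1/3600 = 0.04419 m³/s.
Cross-sectional area A = πD²/4 = π(0.1469)²/4 = 0.01695 m²; mean velocity V = Q/A = 0.04419/0.01695 = 2.608 m/s.
Reynolds number Re = ρVD/μ = 1139 · 2.608 · 0.1469 / 0.00171 = 2.551e+05.
Re > 4000 → turbulent; use the Moody-chart value f = 0.0149.
Darcy-Weisbach: ΔP = f(L/D)(ρV²/2) = 0.0149·(17.97/0.1469)·(1139·2.608²/2) = 0.0149·122.3·3872 = 7058 Pa.
Head loss h_f = ΔP/(ρg) = 7058/(1139·9.81) = 0.6317 m.

h_f ≈ 0.6317 m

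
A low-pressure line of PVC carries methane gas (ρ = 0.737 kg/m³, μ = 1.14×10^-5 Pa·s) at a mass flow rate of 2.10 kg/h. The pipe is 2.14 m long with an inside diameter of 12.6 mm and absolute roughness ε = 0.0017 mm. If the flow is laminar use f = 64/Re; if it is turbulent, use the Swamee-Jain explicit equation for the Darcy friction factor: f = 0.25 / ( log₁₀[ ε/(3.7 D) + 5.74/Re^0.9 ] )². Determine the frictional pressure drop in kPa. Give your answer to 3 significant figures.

ṁ = 2.10 kg/h = 2.10/3600 = 0.0005833 kg/s.
A = πD²/4 = π(0.0126)²/4 = 0.0001247 m²; mean velocity V = ṁ/(ρA) = 0.0005833/(0.737 · 0.0001247) = 6.348 m/s.
Reynolds number Re = ρVD/μ = 0.737 · 6.348 · 0.0126 / 1.14e-05 = 5171.
Re > 4000 → turbulent. Relative roughness ε/D = 1.7e-06/0.0126 = 0.000135. Swamee-Jain: f = 0.25/(log₁₀[0.000135/3.7 + 5.74/5171^0.9])² = 0.25/(log₁₀[3.65e-05 + 0.00261])² = 0.25/(-2.577)² = 0.03764.
Darcy-Weisbach: ΔP = f(L/D)(ρV²/2) = 0.03764·(2.14/0.0126)·(0.737·6.348²/2) = 0.03764·169.8·14.85 = 94.92 Pa.
ΔP = 94.92 Pa = 0.0949 kPa.

ΔP ≈ 0.0949 kPa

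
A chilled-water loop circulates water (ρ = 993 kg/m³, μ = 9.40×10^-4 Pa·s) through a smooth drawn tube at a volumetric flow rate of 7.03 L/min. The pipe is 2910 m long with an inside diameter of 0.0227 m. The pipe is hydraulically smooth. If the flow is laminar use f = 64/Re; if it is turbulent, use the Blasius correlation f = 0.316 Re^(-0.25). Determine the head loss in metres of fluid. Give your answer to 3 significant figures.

h_f ≈ 19.0 m

Q = 7.03 L/min = 7.03/60000 = 0.0001172 m³/s.
Cross-sectional area A = πD²/4 = π(0.0227)²/4 = 0.0004047 m²; mean velocity V = Q/A = 0.0001172/0.0004047 = 0.2895 m/s.
Reynolds number Re = ρVD/μ = 993 · 0.2895 · 0.0227 / 0.00094 = 6942.
Re > 4000 → turbulent. Smooth-pipe (Blasius): f = 0.316 Re^(-0.25) = 0.316/(6942)^0.25 = 0.03462.
Darcy-Weisbach: ΔP = f(L/D)(ρV²/2) = 0.03462·(2910/0.0227)·(993·0.2895²/2) = 0.03462·1.282e+05·41.61 = 1.847e+05 Pa.
Head loss h_f = ΔP/(ρg) = 1.847e+05/(993·9.81) = 19.0 m.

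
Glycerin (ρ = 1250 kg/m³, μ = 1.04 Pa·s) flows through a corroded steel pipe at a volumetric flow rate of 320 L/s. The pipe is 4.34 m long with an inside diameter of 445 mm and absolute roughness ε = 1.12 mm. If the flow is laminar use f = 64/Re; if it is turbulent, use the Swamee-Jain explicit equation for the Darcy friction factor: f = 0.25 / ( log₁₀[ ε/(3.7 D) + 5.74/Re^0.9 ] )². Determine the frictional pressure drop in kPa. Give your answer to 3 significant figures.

Q = 320 L/s = 320/1000 = 0.32 m³/s.
Cross-sectional area A = πD²/4 = π(0.445)²/4 = 0.1555 m²; mean velocity V = Q/A = 0.32/0.1555 = 2.058 m/s.
Reynolds number Re = ρVD/μ = 1250 · 2.058 · 0.445 / 1.04 = 1100.
Re < 2300 → laminar flow, so f = 64/Re = 64/1100 = 0.05816 (the turbulent correlation is not needed).
Darcy-Weisbach: ΔP = f(L/D)(ρV²/2) = 0.05816·(4.34/0.445)·(1250·2.058²/2) = 0.05816·9.753·2646 = 1501 Pa.
ΔP = 1501 Pa = 1.50 kPa.

ΔP ≈ 1.50 kPa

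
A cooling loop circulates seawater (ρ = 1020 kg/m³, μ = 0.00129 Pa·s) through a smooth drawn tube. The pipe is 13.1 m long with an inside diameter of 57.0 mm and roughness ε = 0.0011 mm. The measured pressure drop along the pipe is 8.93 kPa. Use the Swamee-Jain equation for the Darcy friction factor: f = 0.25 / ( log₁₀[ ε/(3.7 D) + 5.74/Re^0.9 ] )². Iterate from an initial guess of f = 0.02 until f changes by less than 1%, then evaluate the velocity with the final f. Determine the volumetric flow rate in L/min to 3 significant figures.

Q ≈ 312 L/min

Rearranging Darcy-Weisbach: V = √(2·ΔP·D/(f·L·ρ)). With ε/D = 1.1e-06/0.057 = 1.93e-05, iterate starting from f = 0.02:
  f = 0.02 → V = √(2·8930·0.057/(0.02·13.1·1020)) = 1.952 m/s; Re = ρVD/μ = 8.797e+04; f → 0.01846
  f = 0.01846 → V = 2.032 m/s; Re = 9.156e+04; f → 0.01831
Converged (Δf/f < 1%). With the final f = 0.01831: V = √(2·8930·0.057/(0.01831·13.1·1020)) = 2.04 m/s.
Q = V·A = 2.04·(π/4·0.057²) = 0.005205 m³/s = 312 L/min.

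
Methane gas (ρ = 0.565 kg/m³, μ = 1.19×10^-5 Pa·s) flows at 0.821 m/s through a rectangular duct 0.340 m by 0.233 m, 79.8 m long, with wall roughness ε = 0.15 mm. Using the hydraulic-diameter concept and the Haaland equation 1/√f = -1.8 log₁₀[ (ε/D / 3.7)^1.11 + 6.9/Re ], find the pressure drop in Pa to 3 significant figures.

Hydraulic diameter D_h = 4A/P = 4·(0.34·0.233)/(2·(0.34+0.233)) = 0.3169/1.146 = 0.2765 m.
Re = ρVD_h/μ = 0.565·0.821·0.2765/1.19e-05 = 1.078e+04.
ε/D_h = 0.00015/0.2765 = 0.000542; Haaland gives 1/√f = -1.8 log₁₀[5.55e-05+0.00064] = 5.684, so f = 0.03096.
ΔP = f(L/D_h)(ρV²/2) = 0.03096·79.8/0.2765·0.1904 = 1.701 Pa.

ΔP ≈ 1.70 Pa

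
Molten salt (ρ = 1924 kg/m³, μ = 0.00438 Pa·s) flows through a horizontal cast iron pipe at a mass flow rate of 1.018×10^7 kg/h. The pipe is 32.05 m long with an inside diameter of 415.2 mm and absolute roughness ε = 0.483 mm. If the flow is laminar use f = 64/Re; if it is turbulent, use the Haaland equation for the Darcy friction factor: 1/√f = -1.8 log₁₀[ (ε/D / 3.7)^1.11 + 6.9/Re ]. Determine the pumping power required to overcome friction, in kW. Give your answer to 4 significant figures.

P ≈ 264.2 kW

ṁ = 1.018×10^7 kg/h = 1.018×10^7/3600 = 2828 kg/s.
A = πD²/4 = π(0.4152)²/4 = 0.1354 m²; mean velocity V = ṁ/(ρA) = 2828/(1924 · 0.1354) = 10.86 m/s.
Reynolds number Re = ρVD/μ = 1924 · 10.86 · 0.4152 / 0.00438 = 1.98e+06.
Re > 4000 → turbulent. Relative roughness ε/D = 0.000483/0.4152 = 0.00116. Haaland: 1/√f = -1.8 log₁₀[(0.00116/3.7)^1.11 + 6.9/1.98e+06] = -1.8 log₁₀[0.000129 + 3.49e-06] = 6.977, so f = 0.02054.
Darcy-Weisbach: ΔP = f(L/D)(ρV²/2) = 0.02054·(32.05/0.4152)·(1924·10.86²/2) = 0.02054·77.19·1.134e+05 = 1.797e+05 Pa.
Q = ṁ/ρ = 2828/1924 = 1.47 m³/s.
Pumping power P = QΔP = 1.47·1.797e+05 = 264170 W = 264.2 kW.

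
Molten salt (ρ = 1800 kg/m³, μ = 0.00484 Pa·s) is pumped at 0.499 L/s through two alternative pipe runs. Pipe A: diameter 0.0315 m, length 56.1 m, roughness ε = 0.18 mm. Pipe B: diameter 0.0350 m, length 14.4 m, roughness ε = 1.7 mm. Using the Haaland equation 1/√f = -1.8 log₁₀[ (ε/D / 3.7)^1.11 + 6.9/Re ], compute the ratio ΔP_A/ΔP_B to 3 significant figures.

ΔP_A/ΔP_B ≈ 3.56

Pipe A: V = Q/A = 0.000499/0.0007793 = 0.6403 m/s; Re = 7501; ε/D = 0.00571; Haaland → f = 0.04007; ΔP_A = f(L/D)(ρV²/2) = 2.633e+04 Pa.
Pipe B: V = Q/A = 0.000499/0.0009621 = 0.5187 m/s; Re = 6751; ε/D = 0.0486; Haaland → f = 0.07435; ΔP_B = f(L/D)(ρV²/2) = 7405 Pa.
ΔP_A/ΔP_B = 2.633e+04/7405 = 3.56.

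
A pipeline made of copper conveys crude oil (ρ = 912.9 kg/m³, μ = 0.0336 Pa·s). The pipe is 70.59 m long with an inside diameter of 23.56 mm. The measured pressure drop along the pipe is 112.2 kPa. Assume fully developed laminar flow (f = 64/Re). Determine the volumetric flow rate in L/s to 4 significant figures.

Q ≈ 0.3577 L/s

For laminar flow, f = 64/Re with Re = ρVD/μ, so Darcy-Weisbach reduces to ΔP = 32μLV/D². Solving for V: V = ΔP·D²/(32μL) = 1.122e+05·(0.02356)²/(32·0.0336·70.59) = 0.8206 m/s.
Check: Re = ρVD/μ = 912.9·0.8206·0.02356/0.0336 = 525.3 < 2300, so the laminar assumption holds.
Q = V·A = 0.8206·(π/4·0.02356²) = 0.0003577 m³/s = 0.3577 L/s.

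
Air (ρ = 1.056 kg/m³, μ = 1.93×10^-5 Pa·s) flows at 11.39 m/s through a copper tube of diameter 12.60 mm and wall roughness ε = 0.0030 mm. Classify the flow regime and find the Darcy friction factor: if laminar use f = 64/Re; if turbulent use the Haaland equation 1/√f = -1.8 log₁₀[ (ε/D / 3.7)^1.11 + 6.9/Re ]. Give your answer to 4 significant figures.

f ≈ 0.03328

Re = ρVD/μ = 1.056·11.39·0.0126/1.93e-05 = 7852.
Re > 4000 → turbulent. ε/D = 3e-06/0.0126 = 0.000238; Haaland: 1/√f = -1.8 log₁₀[2.23e-05 + 0.000879] = 5.482, so f = 0.03328.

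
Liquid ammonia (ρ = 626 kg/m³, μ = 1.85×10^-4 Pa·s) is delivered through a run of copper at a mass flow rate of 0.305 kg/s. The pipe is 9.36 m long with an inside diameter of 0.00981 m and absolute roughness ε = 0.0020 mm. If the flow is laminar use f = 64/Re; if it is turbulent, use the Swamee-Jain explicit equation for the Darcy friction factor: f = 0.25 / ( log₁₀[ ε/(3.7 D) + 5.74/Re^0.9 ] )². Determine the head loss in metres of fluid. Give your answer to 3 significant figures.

A = πD²/4 = π(0.00981)²/4 = 7.558e-05 m²; mean velocity V = ṁ/(ρA) = 0.305/(626 · 7.558e-05) = 6.446 m/s.
Reynolds number Re = ρVD/μ = 626 · 6.446 · 0.00981 / 0.000185 = 2.14e+05.
Re > 4000 → turbulent. Relative roughness ε/D = 2e-06/0.00981 = 0.000204. Swamee-Jain: f = 0.25/(log₁₀[0.000204/3.7 + 5.74/2.14e+05^0.9])² = 0.25/(log₁₀[5.51e-05 + 9.15e-05])² = 0.25/(-3.834)² = 0.01701.
Darcy-Weisbach: ΔP = f(L/D)(ρV²/2) = 0.01701·(9.36/0.00981)·(626·6.446²/2) = 0.01701·954.1·1.301e+04 = 2.111e+05 Pa.
Head loss h_f = ΔP/(ρg) = 2.111e+05/(626·9.81) = 34.4 m.

h_f ≈ 34.4 m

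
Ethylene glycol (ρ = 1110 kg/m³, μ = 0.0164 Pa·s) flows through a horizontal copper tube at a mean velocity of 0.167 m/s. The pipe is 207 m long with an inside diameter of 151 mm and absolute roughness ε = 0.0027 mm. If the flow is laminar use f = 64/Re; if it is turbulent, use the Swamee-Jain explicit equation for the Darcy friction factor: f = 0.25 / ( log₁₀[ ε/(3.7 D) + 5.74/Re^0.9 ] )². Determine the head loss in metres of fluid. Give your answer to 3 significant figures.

Reynolds number Re = ρVD/μ = 1110 · 0.167 · 0.151 / 0.0164 = 1707.
Re < 2300 → laminar flow, so f = 64/Re = 64/1707 = 0.0375 (the turbulent correlation is not needed).
Darcy-Weisbach: ΔP = f(L/D)(ρV²/2) = 0.0375·(207/0.151)·(1110·0.167²/2) = 0.0375·1371·15.48 = 795.7 Pa.
Head loss h_f = ΔP/(ρg) = 795.7/(1110·9.81) = 0.0731 m.

h_f ≈ 0.0731 m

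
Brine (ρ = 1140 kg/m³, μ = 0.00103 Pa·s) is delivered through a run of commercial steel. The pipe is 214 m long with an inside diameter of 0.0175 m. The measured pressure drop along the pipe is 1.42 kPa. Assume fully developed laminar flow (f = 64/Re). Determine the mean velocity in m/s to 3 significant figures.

For laminar flow, f = 64/Re with Re = ρVD/μ, so Darcy-Weisbach reduces to ΔP = 32μLV/D². Solving for V: V = ΔP·D²/(32μL) = 1420·(0.0175)²/(32·0.00103·214) = 0.06165 m/s.
Check: Re = ρVD/μ = 1140·0.06165·0.0175/0.00103 = 1194 < 2300, so the laminar assumption holds.

V ≈ 0.0617 m/s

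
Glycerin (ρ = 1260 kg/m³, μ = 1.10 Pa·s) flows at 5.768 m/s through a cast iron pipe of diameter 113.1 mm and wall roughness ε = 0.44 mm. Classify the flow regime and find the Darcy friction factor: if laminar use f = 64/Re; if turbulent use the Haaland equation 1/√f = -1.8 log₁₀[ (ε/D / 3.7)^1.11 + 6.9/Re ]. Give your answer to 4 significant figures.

f ≈ 0.08565

Re = ρVD/μ = 1260·5.768·0.1131/1.1 = 747.2.
Re < 2300 → laminar, so f = 64/Re = 0.08565 (roughness is irrelevant in laminar flow).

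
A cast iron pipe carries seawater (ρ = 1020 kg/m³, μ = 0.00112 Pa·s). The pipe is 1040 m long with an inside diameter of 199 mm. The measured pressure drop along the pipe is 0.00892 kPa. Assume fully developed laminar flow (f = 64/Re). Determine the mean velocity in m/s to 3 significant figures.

For laminar flow, f = 64/Re with Re = ρVD/μ, so Darcy-Weisbach reduces to ΔP = 32μLV/D². Solving for V: V = ΔP·D²/(32μL) = 8.92·(0.199)²/(32·0.00112·1040) = 0.009477 m/s.
Check: Re = ρVD/μ = 1020·0.009477·0.199/0.00112 = 1718 < 2300, so the laminar assumption holds.

V ≈ 0.00948 m/s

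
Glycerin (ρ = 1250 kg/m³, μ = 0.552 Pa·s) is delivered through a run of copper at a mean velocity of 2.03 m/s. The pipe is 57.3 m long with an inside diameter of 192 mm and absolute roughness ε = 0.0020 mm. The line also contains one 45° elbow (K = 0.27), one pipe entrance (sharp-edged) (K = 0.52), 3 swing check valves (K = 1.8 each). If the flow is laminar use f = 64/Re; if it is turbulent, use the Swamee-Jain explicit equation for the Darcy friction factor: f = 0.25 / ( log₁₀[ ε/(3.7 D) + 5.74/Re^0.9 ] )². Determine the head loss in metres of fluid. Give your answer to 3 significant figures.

h_f ≈ 5.85 m

Reynolds number Re = ρVD/μ = 1250 · 2.03 · 0.192 / 0.552 = 882.6.
Re < 2300 → laminar flow, so f = 64/Re = 64/882.6 = 0.07251 (the turbulent correlation is not needed).
Total minor-loss coefficient ΣK = 1·0.27 + 1·0.52 + 3·1.8 = 6.19.
ΔP = [f·L/D + ΣK]·(ρV²/2) = [0.07251·57.3/0.192 + 6.19]·(1250·2.03²/2) = [21.64 + 6.19]·2576 = 7.168e+04 Pa.
Head loss h_f = ΔP/(ρg) = 7.168e+04/(1250·9.81) = 5.85 m.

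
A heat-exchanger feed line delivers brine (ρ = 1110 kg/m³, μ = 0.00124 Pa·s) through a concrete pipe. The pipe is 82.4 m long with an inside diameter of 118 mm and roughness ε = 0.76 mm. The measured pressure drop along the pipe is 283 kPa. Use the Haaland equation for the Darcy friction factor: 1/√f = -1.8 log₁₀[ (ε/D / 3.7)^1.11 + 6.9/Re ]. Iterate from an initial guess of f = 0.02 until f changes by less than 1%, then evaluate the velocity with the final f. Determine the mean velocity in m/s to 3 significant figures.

Rearranging Darcy-Weisbach: V = √(2·ΔP·D/(f·L·ρ)). With ε/D = 0.00076/0.118 = 0.00644, iterate starting from f = 0.02:
  f = 0.02 → V = √(2·2.83e+05·0.118/(0.02·82.4·1110)) = 6.042 m/s; Re = ρVD/μ = 6.383e+05; f → 0.03302
  f = 0.03302 → V = 4.703 m/s; Re = 4.967e+05; f → 0.03305
Converged (Δf/f < 1%). With the final f = 0.03305: V = √(2·2.83e+05·0.118/(0.03305·82.4·1110)) = 4.7 m/s.

V ≈ 4.70 m/s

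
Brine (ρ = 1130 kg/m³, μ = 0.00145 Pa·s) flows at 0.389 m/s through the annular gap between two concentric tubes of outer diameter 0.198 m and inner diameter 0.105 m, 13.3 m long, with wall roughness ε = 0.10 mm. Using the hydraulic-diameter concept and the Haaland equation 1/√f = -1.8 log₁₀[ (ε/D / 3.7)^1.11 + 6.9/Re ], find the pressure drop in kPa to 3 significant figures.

Hydraulic diameter D_h = 4A/P = D_o - D_i = 0.198 - 0.105 = 0.093 m.
Re = ρVD_h/μ = 1130·0.389·0.093/0.00145 = 2.819e+04.
ε/D_h = 0.0001/0.093 = 0.00108; Haaland gives 1/√f = -1.8 log₁₀[0.000119+0.000245] = 6.191, so f = 0.02609.
ΔP = f(L/D_h)(ρV²/2) = 0.02609·13.3/0.093·85.5 = 319 Pa.
ΔP = 0.319 kPa.

ΔP ≈ 0.319 kPa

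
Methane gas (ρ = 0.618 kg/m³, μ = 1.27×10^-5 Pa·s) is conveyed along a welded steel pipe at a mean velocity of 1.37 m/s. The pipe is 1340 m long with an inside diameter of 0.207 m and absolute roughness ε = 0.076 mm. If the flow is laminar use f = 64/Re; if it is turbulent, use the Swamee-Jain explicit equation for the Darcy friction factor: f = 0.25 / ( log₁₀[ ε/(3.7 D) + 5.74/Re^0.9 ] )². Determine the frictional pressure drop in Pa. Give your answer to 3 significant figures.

Reynolds number Re = ρVD/μ = 0.618 · 1.37 · 0.207 / 1.27e-05 = 1.38e+04.
Re > 4000 → turbulent. Relative roughness ε/D = 7.6e-05/0.207 = 0.000367. Swamee-Jain: f = 0.25/(log₁₀[0.000367/3.7 + 5.74/1.38e+04^0.9])² = 0.25/(log₁₀[9.92e-05 + 0.00108])² = 0.25/(-2.929)² = 0.02915.
Darcy-Weisbach: ΔP = f(L/D)(ρV²/2) = 0.02915·(1340/0.207)·(0.618·1.37²/2) = 0.02915·6473·0.58 = 109.4 Pa.

ΔP ≈ 109 Pa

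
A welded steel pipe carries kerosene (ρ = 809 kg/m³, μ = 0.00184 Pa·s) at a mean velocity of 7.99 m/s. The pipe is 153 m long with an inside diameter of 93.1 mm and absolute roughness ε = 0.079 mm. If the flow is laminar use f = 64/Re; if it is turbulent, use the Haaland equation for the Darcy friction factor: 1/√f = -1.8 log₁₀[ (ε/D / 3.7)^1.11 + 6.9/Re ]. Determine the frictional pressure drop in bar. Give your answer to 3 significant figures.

ΔP ≈ 8.40 bar

Reynolds number Re = ρVD/μ = 809 · 7.99 · 0.0931 / 0.00184 = 3.271e+05.
Re > 4000 → turbulent. Relative roughness ε/D = 7.9e-05/0.0931 = 0.000849. Haaland: 1/√f = -1.8 log₁₀[(0.000849/3.7)^1.11 + 6.9/3.271e+05] = -1.8 log₁₀[9.12e-05 + 2.11e-05] = 7.109, so f = 0.01979.
Darcy-Weisbach: ΔP = f(L/D)(ρV²/2) = 0.01979·(153/0.0931)·(809·7.99²/2) = 0.01979·1643·2.582e+04 = 8.397e+05 Pa.
ΔP = 8.397e+05 Pa = 8.40 bar.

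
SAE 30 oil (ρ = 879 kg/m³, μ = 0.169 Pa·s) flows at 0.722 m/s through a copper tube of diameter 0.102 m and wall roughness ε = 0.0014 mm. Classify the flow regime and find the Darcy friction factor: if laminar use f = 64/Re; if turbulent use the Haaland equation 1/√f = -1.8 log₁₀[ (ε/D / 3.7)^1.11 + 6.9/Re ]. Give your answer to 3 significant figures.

Re = ρVD/μ = 879·0.722·0.102/0.169 = 383.
Re < 2300 → laminar, so f = 64/Re = 0.1671 (roughness is irrelevant in laminar flow).

f ≈ 0.167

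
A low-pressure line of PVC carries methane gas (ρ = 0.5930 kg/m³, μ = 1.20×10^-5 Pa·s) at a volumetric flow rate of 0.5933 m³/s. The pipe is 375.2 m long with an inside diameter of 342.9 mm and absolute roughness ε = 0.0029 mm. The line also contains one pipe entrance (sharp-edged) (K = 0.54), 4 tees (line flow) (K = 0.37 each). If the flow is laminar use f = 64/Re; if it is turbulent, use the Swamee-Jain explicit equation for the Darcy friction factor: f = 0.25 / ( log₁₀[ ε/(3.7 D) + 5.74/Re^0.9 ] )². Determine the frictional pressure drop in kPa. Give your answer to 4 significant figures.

Cross-sectional area A = πD²/4 = π(0.3429)²/4 = 0.09235 m²; mean velocity V = Q/A = 0.5933/0.09235 = 6.425 m/s.
Reynolds number Re = ρVD/μ = 0.593 · 6.425 · 0.3429 / 1.2e-05 = 1.089e+05.
Re > 4000 → turbulent. Relative roughness ε/D = 2.9e-06/0.3429 = 8.46e-06. Swamee-Jain: f = 0.25/(log₁₀[8.46e-06/3.7 + 5.74/1.089e+05^0.9])² = 0.25/(log₁₀[2.29e-06 + 0.000168])² = 0.25/(-3.768)² = 0.0176.
Total minor-loss coefficient ΣK = 1·0.54 + 4·0.37 = 2.02.
ΔP = [f·L/D + ΣK]·(ρV²/2) = [0.0176·375.2/0.3429 + 2.02]·(0.593·6.425²/2) = [19.26 + 2.02]·12.24 = 260.5 Pa.
ΔP = 260.5 Pa = 0.2605 kPa.

ΔP ≈ 0.2605 kPa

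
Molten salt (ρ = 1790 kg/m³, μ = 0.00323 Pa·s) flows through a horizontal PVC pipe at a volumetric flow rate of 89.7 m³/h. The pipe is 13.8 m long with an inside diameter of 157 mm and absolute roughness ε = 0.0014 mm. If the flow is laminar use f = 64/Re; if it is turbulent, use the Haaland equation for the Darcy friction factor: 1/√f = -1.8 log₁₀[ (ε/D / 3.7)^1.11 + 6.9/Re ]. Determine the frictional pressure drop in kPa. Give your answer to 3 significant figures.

Q = 89.7 m³/h = 89.7/3600 = 0.02492 m³/s.
Cross-sectional area A = πD²/4 = π(0.157)²/4 = 0.01936 m²; mean velocity V = Q/A = 0.02492/0.01936 = 1.287 m/s.
Reynolds number Re = ρVD/μ = 1790 · 1.287 · 0.157 / 0.00323 = 1.12e+05.
Re > 4000 → turbulent. Relative roughness ε/D = 1.4e-06/0.157 = 8.92e-06. Haaland: 1/√f = -1.8 log₁₀[(8.92e-06/3.7)^1.11 + 6.9/1.12e+05] = -1.8 log₁₀[5.81e-07 + 6.16e-05] = 7.571, so f = 0.01744.
Darcy-Weisbach: ΔP = f(L/D)(ρV²/2) = 0.01744·(13.8/0.157)·(1790·1.287²/2) = 0.01744·87.9·1483 = 2273 Pa.
ΔP = 2273 Pa = 2.27 kPa.

ΔP ≈ 2.27 kPa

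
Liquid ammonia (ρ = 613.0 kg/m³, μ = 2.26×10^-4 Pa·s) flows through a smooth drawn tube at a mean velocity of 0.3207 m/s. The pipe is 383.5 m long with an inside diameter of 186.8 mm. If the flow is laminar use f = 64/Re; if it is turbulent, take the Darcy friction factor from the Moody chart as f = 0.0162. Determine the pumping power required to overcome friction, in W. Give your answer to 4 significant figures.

P ≈ 9.215 W

Reynolds number Re = ρVD/μ = 613 · 0.3207 · 0.1868 / 0.000226 = 1.625e+05.
Re > 4000 → turbulent; use the Moody-chart value f = 0.0162.
Darcy-Weisbach: ΔP = f(L/D)(ρV²/2) = 0.0162·(383.5/0.1868)·(613·0.3207²/2) = 0.0162·2053·31.52 = 1048 Pa.
Q = V·A = 0.3207·0.02741 = 0.008789 m³/s.
Pumping power P = QΔP = 0.008789·1048 = 9.2146 W = 9.215 W.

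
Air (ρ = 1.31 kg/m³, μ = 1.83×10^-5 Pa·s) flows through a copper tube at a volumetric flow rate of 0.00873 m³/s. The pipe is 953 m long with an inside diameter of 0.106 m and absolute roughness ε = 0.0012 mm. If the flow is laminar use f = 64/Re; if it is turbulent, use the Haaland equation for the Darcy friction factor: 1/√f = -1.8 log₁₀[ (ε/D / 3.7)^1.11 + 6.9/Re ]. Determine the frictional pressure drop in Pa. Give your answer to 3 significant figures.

Cross-sectional area A = πD²/4 = π(0.106)²/4 = 0.008825 m²; mean velocity V = Q/A = 0.00873/0.008825 = 0.9893 m/s.
Reynolds number Re = ρVD/μ = 1.31 · 0.9893 · 0.106 / 1.83e-05 = 7507.
Re > 4000 → turbulent. Relative roughness ε/D = 1.2e-06/0.106 = 1.13e-05. Haaland: 1/√f = -1.8 log₁₀[(1.13e-05/3.7)^1.11 + 6.9/7507] = -1.8 log₁₀[7.57e-07 + 0.000919] = 5.465, so f = 0.03348.
Darcy-Weisbach: ΔP = f(L/D)(ρV²/2) = 0.03348·(953/0.106)·(1.31·0.9893²/2) = 0.03348·8991·0.641 = 192.9 Pa.

ΔP ≈ 193 Pa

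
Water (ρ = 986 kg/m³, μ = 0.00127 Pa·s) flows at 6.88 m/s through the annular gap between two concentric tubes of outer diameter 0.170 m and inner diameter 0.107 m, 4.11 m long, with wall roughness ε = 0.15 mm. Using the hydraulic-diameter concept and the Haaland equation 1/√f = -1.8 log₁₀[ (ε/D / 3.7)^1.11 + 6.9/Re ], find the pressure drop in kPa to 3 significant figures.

ΔP ≈ 38.1 kPa

Hydraulic diameter D_h = 4A/P = D_o - D_i = 0.17 - 0.107 = 0.063 m.
Re = ρVD_h/μ = 986·6.88·0.063/0.00127 = 3.365e+05.
ε/D_h = 0.00015/0.063 = 0.00238; Haaland gives 1/√f = -1.8 log₁₀[0.000287+2.05e-05] = 6.323, so f = 0.02502.
ΔP = f(L/D_h)(ρV²/2) = 0.02502·4.11/0.063·2.334e+04 = 3.808e+04 Pa.
ΔP = 38.1 kPa.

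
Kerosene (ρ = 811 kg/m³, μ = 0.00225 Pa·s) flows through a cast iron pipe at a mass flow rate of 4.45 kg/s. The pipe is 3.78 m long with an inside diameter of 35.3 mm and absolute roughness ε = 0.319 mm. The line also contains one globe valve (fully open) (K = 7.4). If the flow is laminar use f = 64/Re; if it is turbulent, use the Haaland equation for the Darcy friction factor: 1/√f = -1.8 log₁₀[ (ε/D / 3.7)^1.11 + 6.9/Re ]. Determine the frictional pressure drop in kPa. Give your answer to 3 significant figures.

A = πD²/4 = π(0.0353)²/4 = 0.0009787 m²; mean velocity V = ṁ/(ρA) = 4.45/(811 · 0.0009787) = 5.607 m/s.
Reynolds number Re = ρVD/μ = 811 · 5.607 · 0.0353 / 0.00225 = 7.134e+04.
Re > 4000 → turbulent. Relative roughness ε/D = 0.000319/0.0353 = 0.00904. Haaland: 1/√f = -1.8 log₁₀[(0.00904/3.7)^1.11 + 6.9/7.134e+04] = -1.8 log₁₀[0.00126 + 9.67e-05] = 5.161, so f = 0.03754.
Total minor-loss coefficient ΣK = 1·7.4 = 7.4.
ΔP = [f·L/D + ΣK]·(ρV²/2) = [0.03754·3.78/0.0353 + 7.4]·(811·5.607²/2) = [4.02 + 7.4]·1.275e+04 = 1.456e+05 Pa.
ΔP = 1.456e+05 Pa = 146 kPa.

ΔP ≈ 146 kPa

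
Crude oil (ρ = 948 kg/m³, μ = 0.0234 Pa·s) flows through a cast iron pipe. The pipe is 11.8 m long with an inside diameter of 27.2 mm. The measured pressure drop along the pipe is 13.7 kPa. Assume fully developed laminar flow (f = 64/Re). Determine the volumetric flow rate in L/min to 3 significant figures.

For laminar flow, f = 64/Re with Re = ρVD/μ, so Darcy-Weisbach reduces to ΔP = 32μLV/D². Solving for V: V = ΔP·D²/(32μL) = 1.37e+04·(0.0272)²/(32·0.0234·11.8) = 1.147 m/s.
Check: Re = ρVD/μ = 948·1.147·0.0272/0.0234 = 1264 < 2300, so the laminar assumption holds.
Q = V·A = 1.147·(π/4·0.0272²) = 0.0006666 m³/s = 40.0 L/min.

Q ≈ 40.0 L/min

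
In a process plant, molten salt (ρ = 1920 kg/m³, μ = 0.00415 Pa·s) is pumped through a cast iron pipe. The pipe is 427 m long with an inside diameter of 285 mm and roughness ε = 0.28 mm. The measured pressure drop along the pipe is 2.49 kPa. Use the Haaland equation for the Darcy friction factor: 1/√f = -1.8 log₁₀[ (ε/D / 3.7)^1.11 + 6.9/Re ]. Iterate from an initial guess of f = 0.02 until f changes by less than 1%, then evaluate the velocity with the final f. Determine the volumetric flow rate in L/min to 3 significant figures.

Q ≈ 1010 L/min

Rearranging Darcy-Weisbach: V = √(2·ΔP·D/(f·L·ρ)). With ε/D = 0.00028/0.285 = 0.000982, iterate starting from f = 0.02:
  f = 0.02 → V = √(2·2490·0.285/(0.02·427·1920)) = 0.2942 m/s; Re = ρVD/μ = 3.879e+04; f → 0.02456
  f = 0.02456 → V = 0.2655 m/s; Re = 3.501e+04; f → 0.02496
  f = 0.02496 → V = 0.2634 m/s; Re = 3.473e+04; f → 0.02499
Converged (Δf/f < 1%). With the final f = 0.02499: V = √(2·2490·0.285/(0.02499·427·1920)) = 0.2632 m/s.
Q = V·A = 0.2632·(π/4·0.285²) = 0.01679 m³/s = 1010 L/min.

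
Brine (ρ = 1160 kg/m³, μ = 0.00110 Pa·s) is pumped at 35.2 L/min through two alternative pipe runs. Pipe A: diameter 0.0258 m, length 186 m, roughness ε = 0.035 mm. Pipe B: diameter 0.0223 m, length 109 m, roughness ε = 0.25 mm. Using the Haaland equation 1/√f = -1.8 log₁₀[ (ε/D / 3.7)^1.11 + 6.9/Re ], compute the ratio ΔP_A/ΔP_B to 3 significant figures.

Pipe A: V = Q/A = 0.0005867/0.0005228 = 1.122 m/s; Re = 3.053e+04; ε/D = 0.00136; Haaland → f = 0.02638; ΔP_A = f(L/D)(ρV²/2) = 1.389e+05 Pa.
Pipe B: V = Q/A = 0.0005867/0.0003906 = 1.502 m/s; Re = 3.532e+04; ε/D = 0.0112; Haaland → f = 0.04094; ΔP_B = f(L/D)(ρV²/2) = 2.619e+05 Pa.
ΔP_A/ΔP_B = 1.389e+05/2.619e+05 = 0.530.

ΔP_A/ΔP_B ≈ 0.530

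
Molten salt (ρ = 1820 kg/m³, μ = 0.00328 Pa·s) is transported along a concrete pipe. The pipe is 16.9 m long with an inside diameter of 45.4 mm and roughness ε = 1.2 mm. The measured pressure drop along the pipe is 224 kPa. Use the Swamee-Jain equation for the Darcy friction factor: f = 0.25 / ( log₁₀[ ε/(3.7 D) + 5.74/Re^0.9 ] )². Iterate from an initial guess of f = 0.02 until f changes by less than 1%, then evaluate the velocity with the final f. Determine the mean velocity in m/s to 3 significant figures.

V ≈ 3.47 m/s

Rearranging Darcy-Weisbach: V = √(2·ΔP·D/(f·L·ρ)). With ε/D = 0.0012/0.0454 = 0.0264, iterate starting from f = 0.02:
  f = 0.02 → V = √(2·2.24e+05·0.0454/(0.02·16.9·1820)) = 5.75 m/s; Re = ρVD/μ = 1.449e+05; f → 0.05468
  f = 0.05468 → V = 3.478 m/s; Re = 8.76e+04; f → 0.05491
Converged (Δf/f < 1%). With the final f = 0.05491: V = √(2·2.24e+05·0.0454/(0.05491·16.9·1820)) = 3.47 m/s.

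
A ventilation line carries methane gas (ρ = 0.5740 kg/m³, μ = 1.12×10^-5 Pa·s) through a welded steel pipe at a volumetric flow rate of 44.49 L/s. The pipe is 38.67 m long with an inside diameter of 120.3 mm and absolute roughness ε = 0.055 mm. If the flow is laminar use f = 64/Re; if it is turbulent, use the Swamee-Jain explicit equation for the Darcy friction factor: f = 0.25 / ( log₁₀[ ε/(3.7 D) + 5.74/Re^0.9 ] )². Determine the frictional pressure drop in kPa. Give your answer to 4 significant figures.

ΔP ≈ 0.03653 kPa

Q = 44.49 L/s = 44.49/1000 = 0.04449 m³/s.
Cross-sectional area A = πD²/4 = π(0.1203)²/4 = 0.01137 m²; mean velocity V = Q/A = 0.04449/0.01137 = 3.914 m/s.
Reynolds number Re = ρVD/μ = 0.574 · 3.914 · 0.1203 / 1.12e-05 = 2.413e+04.
Re > 4000 → turbulent. Relative roughness ε/D = 5.5e-05/0.1203 = 0.000457. Swamee-Jain: f = 0.25/(log₁₀[0.000457/3.7 + 5.74/2.413e+04^0.9])² = 0.25/(log₁₀[0.000124 + 0.000652])² = 0.25/(-3.11)² = 0.02585.
Darcy-Weisbach: ΔP = f(L/D)(ρV²/2) = 0.02585·(38.67/0.1203)·(0.574·3.914²/2) = 0.02585·321.4·4.397 = 36.53 Pa.
ΔP = 36.53 Pa = 0.03653 kPa.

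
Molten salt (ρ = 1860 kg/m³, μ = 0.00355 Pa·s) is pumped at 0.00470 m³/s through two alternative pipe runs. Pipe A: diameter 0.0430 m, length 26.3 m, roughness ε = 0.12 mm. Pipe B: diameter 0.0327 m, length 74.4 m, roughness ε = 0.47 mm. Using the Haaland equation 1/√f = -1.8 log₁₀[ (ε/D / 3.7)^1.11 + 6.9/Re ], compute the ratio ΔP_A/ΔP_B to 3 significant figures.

ΔP_A/ΔP_B ≈ 0.0564

Pipe A: V = Q/A = 0.0047/0.001452 = 3.236 m/s; Re = 7.292e+04; ε/D = 0.00279; Haaland → f = 0.02734; ΔP_A = f(L/D)(ρV²/2) = 1.629e+05 Pa.
Pipe B: V = Q/A = 0.0047/0.0008398 = 5.596 m/s; Re = 9.588e+04; ε/D = 0.0144; Haaland → f = 0.04358; ΔP_B = f(L/D)(ρV²/2) = 2.888e+06 Pa.
ΔP_A/ΔP_B = 1.629e+05/2.888e+06 = 0.0564.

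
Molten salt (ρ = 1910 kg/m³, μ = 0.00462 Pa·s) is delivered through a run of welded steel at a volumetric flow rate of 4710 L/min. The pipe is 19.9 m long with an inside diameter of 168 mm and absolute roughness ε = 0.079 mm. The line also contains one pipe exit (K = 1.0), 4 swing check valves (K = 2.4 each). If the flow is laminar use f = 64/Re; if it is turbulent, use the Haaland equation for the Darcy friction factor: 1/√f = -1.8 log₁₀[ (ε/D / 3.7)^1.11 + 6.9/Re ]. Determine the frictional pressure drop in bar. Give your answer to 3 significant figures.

Q = 4710 L/min = 4710/60000 = 0.0785 m³/s.
Cross-sectional area A = πD²/4 = π(0.168)²/4 = 0.02217 m²; mean velocity V = Q/A = 0.0785/0.02217 = 3.541 m/s.
Reynolds number Re = ρVD/μ = 1910 · 3.541 · 0.168 / 0.00462 = 2.46e+05.
Re > 4000 → turbulent. Relative roughness ε/D = 7.9e-05/0.168 = 0.00047. Haaland: 1/√f = -1.8 log₁₀[(0.00047/3.7)^1.11 + 6.9/2.46e+05] = -1.8 log₁₀[4.74e-05 + 2.81e-05] = 7.42, so f = 0.01816.
Total minor-loss coefficient ΣK = 1·1 + 4·2.4 = 10.6.
ΔP = [f·L/D + ΣK]·(ρV²/2) = [0.01816·19.9/0.168 + 10.6]·(1910·3.541²/2) = [2.151 + 10.6]·1.198e+04 = 1.527e+05 Pa.
ΔP = 1.527e+05 Pa = 1.53 bar.

ΔP ≈ 1.53 bar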